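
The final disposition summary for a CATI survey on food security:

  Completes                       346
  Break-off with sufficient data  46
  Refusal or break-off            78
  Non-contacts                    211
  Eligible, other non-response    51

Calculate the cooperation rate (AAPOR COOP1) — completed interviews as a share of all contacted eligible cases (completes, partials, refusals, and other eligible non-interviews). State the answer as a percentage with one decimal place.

Numerator → 346
Denom → 346 + 46 + 78 + 51 = 521
COOP1 = 346 / 521 = 0.6641

66.4%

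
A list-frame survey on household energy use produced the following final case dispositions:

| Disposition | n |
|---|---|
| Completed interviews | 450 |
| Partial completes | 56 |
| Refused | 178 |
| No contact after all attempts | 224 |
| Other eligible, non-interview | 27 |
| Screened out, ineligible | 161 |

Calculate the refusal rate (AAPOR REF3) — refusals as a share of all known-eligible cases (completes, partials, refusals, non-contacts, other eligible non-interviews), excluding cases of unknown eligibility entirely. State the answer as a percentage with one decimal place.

Top → 178
Denom → 450 + 56 + 178 + 224 + 27 = 935
REF3 = 178 / 935 = 0.1904

19.0%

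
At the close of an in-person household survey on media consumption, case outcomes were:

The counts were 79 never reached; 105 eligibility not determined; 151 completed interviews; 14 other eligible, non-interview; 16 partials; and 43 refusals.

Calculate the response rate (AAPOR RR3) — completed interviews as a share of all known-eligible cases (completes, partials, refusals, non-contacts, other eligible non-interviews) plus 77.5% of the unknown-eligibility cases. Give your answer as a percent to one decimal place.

39.3%

Numerator = 151
Known eligible = 151 + 16 + 43 + 79 + 14 = 303
Eligible share of unknowns = 0.7750 × 105 = 81.38
Denominator = 303 + 81.38 = 384.38
RR3 = 151 / 384.38 = 0.3928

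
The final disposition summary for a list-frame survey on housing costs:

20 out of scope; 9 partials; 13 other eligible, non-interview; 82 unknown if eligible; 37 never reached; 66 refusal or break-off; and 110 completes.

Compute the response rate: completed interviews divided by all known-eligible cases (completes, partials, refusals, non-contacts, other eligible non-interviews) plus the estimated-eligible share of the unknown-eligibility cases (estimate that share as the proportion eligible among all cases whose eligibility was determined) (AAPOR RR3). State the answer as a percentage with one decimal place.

35.4%

Top → 110
Determined eligible → 110 + 9 + 66 + 37 + 13 = 235
e = 235 / (235 + 20) = 235 / 255 = 0.9216
Estimated eligible among unknowns → 0.9216 × 82 = 75.57
Denom → 235 + 75.57 = 310.57
RR3 = 110 / 310.57 = 0.3542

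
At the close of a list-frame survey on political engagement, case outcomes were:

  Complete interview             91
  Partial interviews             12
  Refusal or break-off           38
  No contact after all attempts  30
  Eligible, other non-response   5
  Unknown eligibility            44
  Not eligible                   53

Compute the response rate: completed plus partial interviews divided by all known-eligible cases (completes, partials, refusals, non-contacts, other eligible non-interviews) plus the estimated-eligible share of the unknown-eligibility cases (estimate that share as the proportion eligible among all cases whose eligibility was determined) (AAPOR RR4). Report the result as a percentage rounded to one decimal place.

Top: 91 + 12 = 103
Known eligible: 91 + 12 + 38 + 30 + 5 = 176
e = 176 / (176 + 53) = 176 / 229 = 0.7686
e × U: 0.7686 × 44 = 33.82
Base: 176 + 33.82 = 209.82
RR4 = 103 / 209.82 = 0.4909

49.1%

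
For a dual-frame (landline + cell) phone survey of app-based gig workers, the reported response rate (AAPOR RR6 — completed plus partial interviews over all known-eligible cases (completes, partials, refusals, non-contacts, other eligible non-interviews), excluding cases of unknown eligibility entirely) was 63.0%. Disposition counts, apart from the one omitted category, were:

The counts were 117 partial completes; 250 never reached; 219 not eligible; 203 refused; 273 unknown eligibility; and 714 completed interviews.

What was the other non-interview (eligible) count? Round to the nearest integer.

Numerator = 714 + 117 = 831
RR6 = 831 / D = 0.630
D = 831 / 0.630 = 1319.0
Rest of base = 1284
other non-interview (eligible) = 1319.0 − 1284 ≈ 35

35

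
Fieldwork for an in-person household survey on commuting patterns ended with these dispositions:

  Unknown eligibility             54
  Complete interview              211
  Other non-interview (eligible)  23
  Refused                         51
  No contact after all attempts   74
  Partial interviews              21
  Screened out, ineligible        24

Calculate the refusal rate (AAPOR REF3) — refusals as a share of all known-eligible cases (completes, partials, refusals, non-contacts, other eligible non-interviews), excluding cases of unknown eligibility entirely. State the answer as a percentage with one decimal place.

Num → 51
Base → 211 + 21 + 51 + 74 + 23 = 380
REF3 = 51 / 380 = 0.1342

13.4%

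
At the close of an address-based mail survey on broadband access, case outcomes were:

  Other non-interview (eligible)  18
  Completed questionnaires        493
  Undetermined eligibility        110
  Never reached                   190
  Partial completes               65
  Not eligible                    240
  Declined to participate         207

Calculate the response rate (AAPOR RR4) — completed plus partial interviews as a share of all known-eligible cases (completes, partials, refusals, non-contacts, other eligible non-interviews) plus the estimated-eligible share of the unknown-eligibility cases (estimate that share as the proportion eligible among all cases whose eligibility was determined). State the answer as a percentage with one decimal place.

52.6%

Num → 493 + 65 = 558
Eligible (known) → 493 + 65 + 207 + 190 + 18 = 973
e = 973 / (973 + 240) = 973 / 1213 = 0.8021
Estimated eligible among unknowns → 0.8021 × 110 = 88.23
Base → 973 + 88.23 = 1061.23
RR4 = 558 / 1061.23 = 0.5258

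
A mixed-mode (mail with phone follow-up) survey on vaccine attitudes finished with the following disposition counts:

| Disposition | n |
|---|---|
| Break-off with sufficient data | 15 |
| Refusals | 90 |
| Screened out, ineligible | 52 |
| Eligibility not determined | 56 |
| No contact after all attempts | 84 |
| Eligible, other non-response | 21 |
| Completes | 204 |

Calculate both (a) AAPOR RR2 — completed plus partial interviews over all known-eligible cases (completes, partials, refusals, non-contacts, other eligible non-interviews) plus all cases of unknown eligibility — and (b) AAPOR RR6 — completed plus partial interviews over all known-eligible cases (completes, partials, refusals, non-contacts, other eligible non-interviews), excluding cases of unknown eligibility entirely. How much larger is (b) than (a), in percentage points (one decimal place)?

6.3

Num → 204 + 15 = 219
Base → 204 + 15 + 90 + 84 + 21 + 56 = 470
RR2 = 219 / 470 = 0.4660
Base → 204 + 15 + 90 + 84 + 21 = 414
RR6 = 219 / 414 = 0.5290
Difference = 52.90 − 46.60 = 6.30 percentage points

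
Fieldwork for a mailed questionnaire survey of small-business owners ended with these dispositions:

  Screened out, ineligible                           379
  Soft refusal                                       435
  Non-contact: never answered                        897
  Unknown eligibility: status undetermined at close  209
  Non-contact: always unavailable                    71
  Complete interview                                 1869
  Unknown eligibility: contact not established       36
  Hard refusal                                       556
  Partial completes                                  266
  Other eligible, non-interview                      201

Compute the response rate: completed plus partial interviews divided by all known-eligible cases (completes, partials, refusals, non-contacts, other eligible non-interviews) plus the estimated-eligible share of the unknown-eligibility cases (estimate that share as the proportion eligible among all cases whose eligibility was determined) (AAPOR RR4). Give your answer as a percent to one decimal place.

47.2%

Refusal or break-off = 556 + 435 = 991
No answer / not reached = 897 + 71 = 968
Eligibility not determined = 36 + 209 = 245
Numerator → 1869 + 266 = 2135
Determined eligible → 1869 + 266 + 991 + 968 + 201 = 4295
e = 4295 / (4295 + 379) = 4295 / 4674 = 0.9189
e × U → 0.9189 × 245 = 225.13
Base → 4295 + 225.13 = 4520.13
RR4 = 2135 / 4520.13 = 0.4723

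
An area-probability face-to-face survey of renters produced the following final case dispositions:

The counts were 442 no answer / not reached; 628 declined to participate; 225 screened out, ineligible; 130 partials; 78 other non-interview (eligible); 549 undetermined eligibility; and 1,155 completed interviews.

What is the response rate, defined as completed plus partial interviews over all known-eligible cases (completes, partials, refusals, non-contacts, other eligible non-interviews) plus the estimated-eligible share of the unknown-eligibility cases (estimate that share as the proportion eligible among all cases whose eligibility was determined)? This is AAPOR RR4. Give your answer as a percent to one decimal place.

Top → 1155 + 130 = 1285
Eligible (known) → 1155 + 130 + 628 + 442 + 78 = 2433
e = 2433 / (2433 + 225) = 2433 / 2658 = 0.9153
Eligible share of unknowns → 0.9153 × 549 = 502.50
Denom → 2433 + 502.50 = 2935.50
RR4 = 1285 / 2935.50 = 0.4377

43.8%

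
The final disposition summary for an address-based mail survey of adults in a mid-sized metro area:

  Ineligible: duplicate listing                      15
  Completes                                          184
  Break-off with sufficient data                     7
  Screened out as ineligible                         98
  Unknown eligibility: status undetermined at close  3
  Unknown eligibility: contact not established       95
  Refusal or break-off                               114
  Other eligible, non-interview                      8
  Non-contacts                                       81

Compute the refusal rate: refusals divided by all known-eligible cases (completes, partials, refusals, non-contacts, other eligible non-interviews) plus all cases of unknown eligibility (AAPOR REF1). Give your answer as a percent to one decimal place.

23.2%

Unknown eligibility = 95 + 3 = 98
Not eligible = 98 + 15 = 113
Numerator → 114
Base → 184 + 7 + 114 + 81 + 8 + 98 = 492
REF1 = 114 / 492 = 0.2317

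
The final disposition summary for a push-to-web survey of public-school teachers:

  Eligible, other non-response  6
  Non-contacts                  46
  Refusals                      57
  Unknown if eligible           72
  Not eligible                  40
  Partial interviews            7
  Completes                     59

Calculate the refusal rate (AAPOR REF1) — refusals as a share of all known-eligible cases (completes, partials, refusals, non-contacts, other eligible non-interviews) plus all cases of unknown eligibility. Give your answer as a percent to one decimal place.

23.1%

Top → 57
Base → 59 + 7 + 57 + 46 + 6 + 72 = 247
REF1 = 57 / 247 = 0.2308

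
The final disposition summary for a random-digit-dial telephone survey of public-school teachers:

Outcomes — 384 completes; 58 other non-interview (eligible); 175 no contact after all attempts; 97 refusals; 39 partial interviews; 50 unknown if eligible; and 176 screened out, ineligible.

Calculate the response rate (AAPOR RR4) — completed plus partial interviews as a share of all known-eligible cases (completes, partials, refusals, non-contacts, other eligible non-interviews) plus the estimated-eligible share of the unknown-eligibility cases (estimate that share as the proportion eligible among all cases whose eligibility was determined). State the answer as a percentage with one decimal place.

Top → 384 + 39 = 423
Eligible (known) → 384 + 39 + 97 + 175 + 58 = 753
e = 753 / (753 + 176) = 753 / 929 = 0.8105
e × U → 0.8105 × 50 = 40.52
Denom → 753 + 40.52 = 793.52
RR4 = 423 / 793.52 = 0.5331

53.3%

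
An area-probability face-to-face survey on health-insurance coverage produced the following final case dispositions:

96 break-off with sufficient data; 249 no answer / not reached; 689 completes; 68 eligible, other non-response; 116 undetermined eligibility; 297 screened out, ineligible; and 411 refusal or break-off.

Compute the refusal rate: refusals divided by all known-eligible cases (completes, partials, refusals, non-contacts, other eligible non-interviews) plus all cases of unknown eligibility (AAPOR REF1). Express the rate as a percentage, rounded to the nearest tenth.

Num: 411
Denom: 689 + 96 + 411 + 249 + 68 + 116 = 1629
REF1 = 411 / 1629 = 0.2523

25.2%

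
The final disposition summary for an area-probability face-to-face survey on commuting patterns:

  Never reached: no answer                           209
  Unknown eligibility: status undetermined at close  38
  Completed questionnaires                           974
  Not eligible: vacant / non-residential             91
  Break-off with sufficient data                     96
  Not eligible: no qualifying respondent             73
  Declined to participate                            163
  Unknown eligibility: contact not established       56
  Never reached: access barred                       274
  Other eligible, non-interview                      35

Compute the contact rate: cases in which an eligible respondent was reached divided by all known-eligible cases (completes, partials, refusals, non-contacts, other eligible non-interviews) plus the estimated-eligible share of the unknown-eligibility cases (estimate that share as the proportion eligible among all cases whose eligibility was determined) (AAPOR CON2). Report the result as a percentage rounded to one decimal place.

69.0%

No contact after all attempts = 209 + 274 = 483
Unknown if eligible = 56 + 38 = 94
Not eligible = 73 + 91 = 164
Numerator → 974 + 96 + 163 + 35 = 1268
Known eligible → 974 + 96 + 163 + 483 + 35 = 1751
e = 1751 / (1751 + 164) = 1751 / 1915 = 0.9144
Eligible share of unknowns → 0.9144 × 94 = 85.95
Denom → 1751 + 85.95 = 1836.95
CON2 = 1268 / 1836.95 = 0.6903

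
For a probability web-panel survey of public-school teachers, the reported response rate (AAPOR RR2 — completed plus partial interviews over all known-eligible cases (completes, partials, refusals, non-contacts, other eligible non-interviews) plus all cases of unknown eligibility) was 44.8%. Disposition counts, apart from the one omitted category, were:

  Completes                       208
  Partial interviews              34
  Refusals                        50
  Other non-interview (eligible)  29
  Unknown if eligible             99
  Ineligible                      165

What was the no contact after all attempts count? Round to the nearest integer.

Num → 208 + 34 = 242
RR2 = 242 / D = 0.448
D = 242 / 0.448 = 540.2
Remaining denominator categories sum to 420
no contact after all attempts = 540.2 − 420 ≈ 120

120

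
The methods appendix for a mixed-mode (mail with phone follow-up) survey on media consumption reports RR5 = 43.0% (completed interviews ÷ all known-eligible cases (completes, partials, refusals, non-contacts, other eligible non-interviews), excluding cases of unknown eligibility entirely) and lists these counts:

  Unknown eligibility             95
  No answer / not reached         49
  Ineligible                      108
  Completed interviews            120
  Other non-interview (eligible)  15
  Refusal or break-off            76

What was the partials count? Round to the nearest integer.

RR5 = 120 / D = 0.430
D = 120 / 0.430 = 279.1
Other denominator terms total 260
partials = 279.1 − 260 ≈ 19

19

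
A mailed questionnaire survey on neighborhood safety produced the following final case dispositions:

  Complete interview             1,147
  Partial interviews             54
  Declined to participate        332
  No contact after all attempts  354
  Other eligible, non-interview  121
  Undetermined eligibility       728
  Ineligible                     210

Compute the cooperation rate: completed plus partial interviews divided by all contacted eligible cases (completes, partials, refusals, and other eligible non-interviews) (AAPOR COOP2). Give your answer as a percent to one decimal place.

Num = 1147 + 54 = 1201
Denominator = 1147 + 54 + 332 + 121 = 1654
COOP2 = 1201 / 1654 = 0.7261

72.6%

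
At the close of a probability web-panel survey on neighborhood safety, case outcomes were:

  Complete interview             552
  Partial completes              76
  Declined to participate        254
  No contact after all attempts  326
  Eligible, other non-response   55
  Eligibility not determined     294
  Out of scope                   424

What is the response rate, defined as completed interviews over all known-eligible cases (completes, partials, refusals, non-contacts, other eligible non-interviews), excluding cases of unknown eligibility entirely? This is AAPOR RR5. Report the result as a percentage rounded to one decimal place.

43.7%

Top: 552
Denom: 552 + 76 + 254 + 326 + 55 = 1263
RR5 = 552 / 1263 = 0.4371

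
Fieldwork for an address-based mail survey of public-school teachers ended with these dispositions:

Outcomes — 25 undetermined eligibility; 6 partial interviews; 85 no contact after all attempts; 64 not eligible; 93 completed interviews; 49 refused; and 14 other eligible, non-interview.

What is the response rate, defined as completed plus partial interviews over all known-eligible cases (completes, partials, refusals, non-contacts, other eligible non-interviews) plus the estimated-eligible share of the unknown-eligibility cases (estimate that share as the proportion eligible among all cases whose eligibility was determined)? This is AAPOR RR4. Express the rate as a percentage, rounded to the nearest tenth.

Num: 93 + 6 = 99
Eligible (known): 93 + 6 + 49 + 85 + 14 = 247
e = 247 / (247 + 64) = 247 / 311 = 0.7942
e × U: 0.7942 × 25 = 19.86
Base: 247 + 19.86 = 266.86
RR4 = 99 / 266.86 = 0.3710

37.1%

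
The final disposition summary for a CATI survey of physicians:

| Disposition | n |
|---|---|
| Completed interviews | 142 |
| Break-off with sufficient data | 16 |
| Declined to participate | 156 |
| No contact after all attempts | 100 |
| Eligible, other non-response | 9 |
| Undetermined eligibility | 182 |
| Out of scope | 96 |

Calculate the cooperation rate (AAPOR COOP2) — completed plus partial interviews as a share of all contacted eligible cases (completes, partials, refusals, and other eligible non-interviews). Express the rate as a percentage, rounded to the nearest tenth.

Num → 142 + 16 = 158
Denominator → 142 + 16 + 156 + 9 = 323
COOP2 = 158 / 323 = 0.4892

48.9%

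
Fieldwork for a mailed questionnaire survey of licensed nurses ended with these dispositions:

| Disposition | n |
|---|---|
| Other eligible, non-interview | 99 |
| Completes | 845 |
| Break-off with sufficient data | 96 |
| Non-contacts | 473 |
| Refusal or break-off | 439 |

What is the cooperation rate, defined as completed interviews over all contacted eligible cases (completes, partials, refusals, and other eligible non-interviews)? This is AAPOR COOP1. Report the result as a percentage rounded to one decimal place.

57.1%

Num = 845
Base = 845 + 96 + 439 + 99 = 1479
COOP1 = 845 / 1479 = 0.5713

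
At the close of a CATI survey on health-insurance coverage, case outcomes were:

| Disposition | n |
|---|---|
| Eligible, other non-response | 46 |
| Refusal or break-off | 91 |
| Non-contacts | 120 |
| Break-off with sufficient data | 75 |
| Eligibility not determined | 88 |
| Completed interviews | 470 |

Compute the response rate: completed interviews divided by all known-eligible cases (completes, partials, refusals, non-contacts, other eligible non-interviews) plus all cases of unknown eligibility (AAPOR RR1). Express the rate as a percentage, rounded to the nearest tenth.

52.8%

Num: 470
Denom: 470 + 75 + 91 + 120 + 46 + 88 = 890
RR1 = 470 / 890 = 0.5281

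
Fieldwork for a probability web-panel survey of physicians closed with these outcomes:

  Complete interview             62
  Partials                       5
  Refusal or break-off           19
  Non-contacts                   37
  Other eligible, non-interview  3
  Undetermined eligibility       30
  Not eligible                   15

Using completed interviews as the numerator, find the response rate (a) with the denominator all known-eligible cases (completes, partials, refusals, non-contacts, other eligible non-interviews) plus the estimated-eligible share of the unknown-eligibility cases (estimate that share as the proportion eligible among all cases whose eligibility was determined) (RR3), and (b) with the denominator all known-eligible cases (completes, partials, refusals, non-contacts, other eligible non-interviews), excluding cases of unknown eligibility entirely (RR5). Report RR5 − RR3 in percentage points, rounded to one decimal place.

8.6

Top: 62
Determined eligible: 62 + 5 + 19 + 37 + 3 = 126
e = 126 / (126 + 15) = 126 / 141 = 0.8936
e × U: 0.8936 × 30 = 26.81
Denom: 126 + 26.81 = 152.81
RR3 = 62 / 152.81 = 0.4057
Denom: 62 + 5 + 19 + 37 + 3 = 126
RR5 = 62 / 126 = 0.4921
Difference = 49.21 − 40.57 = 8.64 percentage points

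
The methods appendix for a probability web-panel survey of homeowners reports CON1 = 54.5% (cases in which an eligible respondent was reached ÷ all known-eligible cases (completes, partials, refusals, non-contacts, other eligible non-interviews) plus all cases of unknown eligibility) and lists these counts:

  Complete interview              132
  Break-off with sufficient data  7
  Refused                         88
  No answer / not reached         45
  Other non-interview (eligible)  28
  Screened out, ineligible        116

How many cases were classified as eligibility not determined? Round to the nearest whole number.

168

Top → 132 + 7 + 88 + 28 = 255
CON1 = 255 / D = 0.545
D = 255 / 0.545 = 467.9
Other denominator terms total 300
eligibility not determined = 467.9 − 300 ≈ 168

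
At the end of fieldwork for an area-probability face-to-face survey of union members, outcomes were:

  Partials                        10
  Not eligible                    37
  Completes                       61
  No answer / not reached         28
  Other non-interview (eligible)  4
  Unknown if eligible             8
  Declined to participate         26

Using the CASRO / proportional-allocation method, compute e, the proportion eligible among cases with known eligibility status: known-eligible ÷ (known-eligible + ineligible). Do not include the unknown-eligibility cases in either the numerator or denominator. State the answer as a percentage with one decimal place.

Known eligible = 61 + 10 + 26 + 28 + 4 = 129
e = 129 / (129 + 37) = 129 / 166 = 0.7771

77.7%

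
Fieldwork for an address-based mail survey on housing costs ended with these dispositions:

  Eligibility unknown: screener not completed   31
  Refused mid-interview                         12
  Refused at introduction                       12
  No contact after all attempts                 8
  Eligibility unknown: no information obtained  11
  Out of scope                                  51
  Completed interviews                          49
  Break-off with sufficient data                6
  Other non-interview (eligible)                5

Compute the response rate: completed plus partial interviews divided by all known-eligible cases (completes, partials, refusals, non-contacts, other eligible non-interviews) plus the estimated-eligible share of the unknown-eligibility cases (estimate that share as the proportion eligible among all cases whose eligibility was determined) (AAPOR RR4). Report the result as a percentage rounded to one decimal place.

46.2%

Refused = 12 + 12 = 24
Undetermined eligibility = 31 + 11 = 42
Num = 49 + 6 = 55
Determined eligible = 49 + 6 + 24 + 8 + 5 = 92
e = 92 / (92 + 51) = 92 / 143 = 0.6434
Eligible share of unknowns = 0.6434 × 42 = 27.02
Base = 92 + 27.02 = 119.02
RR4 = 55 / 119.02 = 0.4621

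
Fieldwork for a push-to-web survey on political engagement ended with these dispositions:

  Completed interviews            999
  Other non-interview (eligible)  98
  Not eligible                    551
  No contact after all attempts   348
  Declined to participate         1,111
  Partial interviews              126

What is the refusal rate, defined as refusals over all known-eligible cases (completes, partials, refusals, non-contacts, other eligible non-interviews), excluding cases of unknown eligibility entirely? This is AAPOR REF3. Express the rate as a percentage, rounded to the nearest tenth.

41.4%

Num = 1111
Base = 999 + 126 + 1111 + 348 + 98 = 2682
REF3 = 1111 / 2682 = 0.4142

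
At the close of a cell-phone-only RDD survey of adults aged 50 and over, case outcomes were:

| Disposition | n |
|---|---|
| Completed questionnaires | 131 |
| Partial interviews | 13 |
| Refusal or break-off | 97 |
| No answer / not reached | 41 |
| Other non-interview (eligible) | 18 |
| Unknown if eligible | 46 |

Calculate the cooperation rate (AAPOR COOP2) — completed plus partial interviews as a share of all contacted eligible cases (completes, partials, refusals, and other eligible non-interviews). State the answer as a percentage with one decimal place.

55.6%

Num: 131 + 13 = 144
Base: 131 + 13 + 97 + 18 = 259
COOP2 = 144 / 259 = 0.5560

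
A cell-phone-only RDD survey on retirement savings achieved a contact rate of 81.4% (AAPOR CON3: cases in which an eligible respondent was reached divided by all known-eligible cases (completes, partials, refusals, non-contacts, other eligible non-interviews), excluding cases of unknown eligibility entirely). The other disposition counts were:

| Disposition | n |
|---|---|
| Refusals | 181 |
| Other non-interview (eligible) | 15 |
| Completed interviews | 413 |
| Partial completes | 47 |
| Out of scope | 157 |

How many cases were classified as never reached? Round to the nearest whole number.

150

Numerator = 413 + 47 + 181 + 15 = 656
CON3 = 656 / D = 0.814
D = 656 / 0.814 = 805.9
Rest of base = 656
never reached = 805.9 − 656 ≈ 150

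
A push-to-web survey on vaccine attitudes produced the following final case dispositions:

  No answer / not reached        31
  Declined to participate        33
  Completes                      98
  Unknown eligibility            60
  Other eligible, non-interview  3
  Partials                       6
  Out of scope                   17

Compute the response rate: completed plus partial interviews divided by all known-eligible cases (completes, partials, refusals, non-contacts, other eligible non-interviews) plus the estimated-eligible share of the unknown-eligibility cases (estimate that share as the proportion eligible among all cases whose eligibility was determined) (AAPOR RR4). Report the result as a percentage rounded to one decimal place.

Top = 98 + 6 = 104
Known eligible = 98 + 6 + 33 + 31 + 3 = 171
e = 171 / (171 + 17) = 171 / 188 = 0.9096
e × U = 0.9096 × 60 = 54.58
Denom = 171 + 54.58 = 225.58
RR4 = 104 / 225.58 = 0.4610

46.1%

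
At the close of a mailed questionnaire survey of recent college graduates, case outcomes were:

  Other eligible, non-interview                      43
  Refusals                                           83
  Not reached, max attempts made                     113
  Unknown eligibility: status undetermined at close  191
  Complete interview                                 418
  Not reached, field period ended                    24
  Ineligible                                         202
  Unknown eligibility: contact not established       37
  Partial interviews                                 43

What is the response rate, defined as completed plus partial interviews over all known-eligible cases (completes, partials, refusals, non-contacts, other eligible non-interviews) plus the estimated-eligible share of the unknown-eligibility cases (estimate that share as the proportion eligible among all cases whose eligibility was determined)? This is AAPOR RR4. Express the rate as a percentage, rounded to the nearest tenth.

Non-contacts = 24 + 113 = 137
Unknown eligibility = 37 + 191 = 228
Top: 418 + 43 = 461
Eligible (known): 418 + 43 + 83 + 137 + 43 = 724
e = 724 / (724 + 202) = 724 / 926 = 0.7819
e × U: 0.7819 × 228 = 178.27
Denominator: 724 + 178.27 = 902.27
RR4 = 461 / 902.27 = 0.5109

51.1%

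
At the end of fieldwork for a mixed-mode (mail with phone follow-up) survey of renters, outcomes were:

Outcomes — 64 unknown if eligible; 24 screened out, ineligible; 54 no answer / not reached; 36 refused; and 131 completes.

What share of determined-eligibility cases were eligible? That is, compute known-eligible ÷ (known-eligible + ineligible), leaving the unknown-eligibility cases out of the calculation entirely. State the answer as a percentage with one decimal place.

90.2%

Eligible (known) = 131 + 36 + 54 = 221
e = 221 / (221 + 24) = 221 / 245 = 0.9020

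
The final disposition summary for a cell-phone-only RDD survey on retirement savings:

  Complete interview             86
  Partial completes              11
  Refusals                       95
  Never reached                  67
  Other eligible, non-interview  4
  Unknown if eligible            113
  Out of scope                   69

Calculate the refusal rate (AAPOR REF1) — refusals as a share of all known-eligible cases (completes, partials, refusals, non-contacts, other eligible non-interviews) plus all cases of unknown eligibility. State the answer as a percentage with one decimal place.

Num → 95
Base → 86 + 11 + 95 + 67 + 4 + 113 = 376
REF1 = 95 / 376 = 0.2527

25.3%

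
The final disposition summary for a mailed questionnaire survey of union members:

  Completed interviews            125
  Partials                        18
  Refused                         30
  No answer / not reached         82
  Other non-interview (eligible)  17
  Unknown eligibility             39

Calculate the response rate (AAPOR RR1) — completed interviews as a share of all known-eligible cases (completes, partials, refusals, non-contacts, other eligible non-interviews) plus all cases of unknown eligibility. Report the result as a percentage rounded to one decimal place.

Top = 125
Base = 125 + 18 + 30 + 82 + 17 + 39 = 311
RR1 = 125 / 311 = 0.4019

40.2%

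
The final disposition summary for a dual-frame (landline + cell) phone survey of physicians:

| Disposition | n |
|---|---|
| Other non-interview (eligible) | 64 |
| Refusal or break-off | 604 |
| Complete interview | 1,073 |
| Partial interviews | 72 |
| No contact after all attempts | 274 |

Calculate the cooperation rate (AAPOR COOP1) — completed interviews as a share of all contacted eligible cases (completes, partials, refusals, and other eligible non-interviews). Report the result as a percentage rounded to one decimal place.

59.2%

Numerator: 1073
Base: 1073 + 72 + 604 + 64 = 1813
COOP1 = 1073 / 1813 = 0.5918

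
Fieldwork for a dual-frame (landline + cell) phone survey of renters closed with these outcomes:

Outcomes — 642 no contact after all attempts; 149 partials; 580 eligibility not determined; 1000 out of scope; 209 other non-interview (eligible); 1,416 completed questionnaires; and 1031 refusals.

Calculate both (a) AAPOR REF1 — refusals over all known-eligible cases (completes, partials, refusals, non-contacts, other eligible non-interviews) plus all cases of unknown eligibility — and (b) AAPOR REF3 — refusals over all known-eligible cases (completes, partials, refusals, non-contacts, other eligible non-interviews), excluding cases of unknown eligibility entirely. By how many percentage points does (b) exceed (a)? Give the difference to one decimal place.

Top → 1031
Denom → 1416 + 149 + 1031 + 642 + 209 + 580 = 4027
REF1 = 1031 / 4027 = 0.2560
Denom → 1416 + 149 + 1031 + 642 + 209 = 3447
REF3 = 1031 / 3447 = 0.2991
Difference = 29.91 − 25.60 = 4.31 percentage points

4.3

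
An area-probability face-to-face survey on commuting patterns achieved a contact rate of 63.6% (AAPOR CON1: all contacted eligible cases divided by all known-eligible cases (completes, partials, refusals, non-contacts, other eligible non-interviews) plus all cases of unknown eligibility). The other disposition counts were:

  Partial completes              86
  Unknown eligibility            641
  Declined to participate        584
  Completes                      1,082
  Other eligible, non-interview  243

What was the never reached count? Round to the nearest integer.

Num → 1082 + 86 + 584 + 243 = 1995
CON1 = 1995 / D = 0.636
D = 1995 / 0.636 = 3136.8
Remaining denominator categories sum to 2636
never reached = 3136.8 − 2636 ≈ 501

501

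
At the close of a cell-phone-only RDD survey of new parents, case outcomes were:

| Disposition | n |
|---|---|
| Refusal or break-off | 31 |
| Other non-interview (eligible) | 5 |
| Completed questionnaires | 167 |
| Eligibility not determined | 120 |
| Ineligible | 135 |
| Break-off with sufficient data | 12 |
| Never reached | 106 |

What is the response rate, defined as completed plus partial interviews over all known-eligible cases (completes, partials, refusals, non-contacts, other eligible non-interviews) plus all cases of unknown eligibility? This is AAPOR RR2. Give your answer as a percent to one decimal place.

40.6%

Numerator → 167 + 12 = 179
Base → 167 + 12 + 31 + 106 + 5 + 120 = 441
RR2 = 179 / 441 = 0.4059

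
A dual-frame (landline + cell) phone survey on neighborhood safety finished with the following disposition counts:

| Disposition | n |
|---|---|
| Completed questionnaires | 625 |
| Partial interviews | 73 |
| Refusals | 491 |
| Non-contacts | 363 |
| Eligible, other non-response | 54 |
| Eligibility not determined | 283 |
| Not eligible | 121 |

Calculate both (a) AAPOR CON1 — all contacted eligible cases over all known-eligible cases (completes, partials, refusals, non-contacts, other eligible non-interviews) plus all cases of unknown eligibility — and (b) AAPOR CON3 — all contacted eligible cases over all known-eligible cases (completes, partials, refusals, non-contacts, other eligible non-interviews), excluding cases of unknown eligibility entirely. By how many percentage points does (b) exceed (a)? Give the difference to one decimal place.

Top = 625 + 73 + 491 + 54 = 1243
Denom = 625 + 73 + 491 + 363 + 54 + 283 = 1889
CON1 = 1243 / 1889 = 0.6580
Denom = 625 + 73 + 491 + 363 + 54 = 1606
CON3 = 1243 / 1606 = 0.7740
Difference = 77.40 − 65.80 = 11.60 percentage points

11.6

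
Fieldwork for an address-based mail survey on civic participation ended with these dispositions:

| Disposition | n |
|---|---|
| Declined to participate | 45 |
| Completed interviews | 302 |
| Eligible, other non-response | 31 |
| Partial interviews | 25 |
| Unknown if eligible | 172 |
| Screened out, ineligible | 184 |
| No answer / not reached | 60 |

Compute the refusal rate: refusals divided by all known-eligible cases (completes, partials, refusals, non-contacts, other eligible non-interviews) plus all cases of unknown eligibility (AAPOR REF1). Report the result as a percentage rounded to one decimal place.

7.1%

Numerator = 45
Denom = 302 + 25 + 45 + 60 + 31 + 172 = 635
REF1 = 45 / 635 = 0.0709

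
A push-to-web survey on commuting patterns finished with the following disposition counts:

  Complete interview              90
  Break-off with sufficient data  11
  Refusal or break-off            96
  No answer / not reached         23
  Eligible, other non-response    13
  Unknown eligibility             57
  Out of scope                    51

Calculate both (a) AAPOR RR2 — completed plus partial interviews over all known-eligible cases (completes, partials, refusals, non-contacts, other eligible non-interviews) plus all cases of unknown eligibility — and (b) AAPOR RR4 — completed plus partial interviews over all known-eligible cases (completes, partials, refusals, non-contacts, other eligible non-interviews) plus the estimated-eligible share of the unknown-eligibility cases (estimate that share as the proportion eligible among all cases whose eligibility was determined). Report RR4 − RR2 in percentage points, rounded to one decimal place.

Numerator = 90 + 11 = 101
Base = 90 + 11 + 96 + 23 + 13 + 57 = 290
RR2 = 101 / 290 = 0.3483
Eligible (known) = 90 + 11 + 96 + 23 + 13 = 233
e = 233 / (233 + 51) = 233 / 284 = 0.8204
e × U = 0.8204 × 57 = 46.76
Base = 233 + 46.76 = 279.76
RR4 = 101 / 279.76 = 0.3610
Difference = 36.10 − 34.83 = 1.27 percentage points

1.3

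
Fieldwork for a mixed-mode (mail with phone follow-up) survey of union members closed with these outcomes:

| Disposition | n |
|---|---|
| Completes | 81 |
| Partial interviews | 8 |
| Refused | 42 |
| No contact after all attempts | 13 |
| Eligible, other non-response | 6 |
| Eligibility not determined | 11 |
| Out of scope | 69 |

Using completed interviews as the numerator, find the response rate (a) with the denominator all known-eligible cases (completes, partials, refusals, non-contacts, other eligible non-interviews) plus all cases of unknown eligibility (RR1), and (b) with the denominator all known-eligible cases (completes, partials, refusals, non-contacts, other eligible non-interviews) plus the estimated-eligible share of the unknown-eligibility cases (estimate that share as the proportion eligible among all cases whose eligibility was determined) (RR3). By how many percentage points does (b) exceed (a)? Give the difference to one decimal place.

Num = 81
Denominator = 81 + 8 + 42 + 13 + 6 + 11 = 161
RR1 = 81 / 161 = 0.5031
Eligible (known) = 81 + 8 + 42 + 13 + 6 = 150
e = 150 / (150 + 69) = 150 / 219 = 0.6849
e × U = 0.6849 × 11 = 7.53
Denominator = 150 + 7.53 = 157.53
RR3 = 81 / 157.53 = 0.5142
Difference = 51.42 − 50.31 = 1.11 percentage points

1.1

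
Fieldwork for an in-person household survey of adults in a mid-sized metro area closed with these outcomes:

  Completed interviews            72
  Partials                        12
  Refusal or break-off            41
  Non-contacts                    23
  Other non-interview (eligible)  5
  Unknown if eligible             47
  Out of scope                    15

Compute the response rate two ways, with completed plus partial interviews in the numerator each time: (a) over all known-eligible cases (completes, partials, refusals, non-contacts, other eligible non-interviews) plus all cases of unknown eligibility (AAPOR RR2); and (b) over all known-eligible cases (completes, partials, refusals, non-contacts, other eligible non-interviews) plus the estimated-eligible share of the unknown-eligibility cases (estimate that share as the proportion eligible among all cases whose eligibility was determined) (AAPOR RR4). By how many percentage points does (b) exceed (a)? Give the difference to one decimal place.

0.9

Top: 72 + 12 = 84
Denom: 72 + 12 + 41 + 23 + 5 + 47 = 200
RR2 = 84 / 200 = 0.4200
Determined eligible: 72 + 12 + 41 + 23 + 5 = 153
e = 153 / (153 + 15) = 153 / 168 = 0.9107
e × U: 0.9107 × 47 = 42.80
Denom: 153 + 42.80 = 195.80
RR4 = 84 / 195.80 = 0.4290
Difference = 42.90 − 42.00 = 0.90 percentage points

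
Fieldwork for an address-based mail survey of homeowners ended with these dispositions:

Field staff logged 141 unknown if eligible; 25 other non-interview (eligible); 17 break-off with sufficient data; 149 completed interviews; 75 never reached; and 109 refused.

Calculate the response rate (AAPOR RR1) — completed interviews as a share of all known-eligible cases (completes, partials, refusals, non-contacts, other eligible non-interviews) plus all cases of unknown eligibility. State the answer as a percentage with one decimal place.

28.9%

Num → 149
Denom → 149 + 17 + 109 + 75 + 25 + 141 = 516
RR1 = 149 / 516 = 0.2888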